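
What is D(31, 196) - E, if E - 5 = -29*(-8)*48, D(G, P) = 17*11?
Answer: -10954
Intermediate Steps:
D(G, P) = 187
E = 11141 (E = 5 - 29*(-8)*48 = 5 + 232*48 = 5 + 11136 = 11141)
D(31, 196) - E = 187 - 1*11141 = 187 - 11141 = -10954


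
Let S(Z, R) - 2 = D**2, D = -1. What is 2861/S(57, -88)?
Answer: 2861/3 ≈ 953.67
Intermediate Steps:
S(Z, R) = 3 (S(Z, R) = 2 + (-1)**2 = 2 + 1 = 3)
2861/S(57, -88) = 2861/3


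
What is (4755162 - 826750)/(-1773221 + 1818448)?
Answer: 3928412/45227 ≈ 86.860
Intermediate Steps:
(4755162 - 826750)/(-1773221 + 1818448) = 3928412/45227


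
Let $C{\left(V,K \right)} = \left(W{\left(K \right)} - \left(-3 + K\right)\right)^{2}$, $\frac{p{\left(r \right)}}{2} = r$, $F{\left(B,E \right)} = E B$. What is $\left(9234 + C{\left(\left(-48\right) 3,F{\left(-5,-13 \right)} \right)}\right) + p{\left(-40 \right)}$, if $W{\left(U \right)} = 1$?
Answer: $12875$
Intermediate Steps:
$F{\left(B,E \right)} = B E$
$p{\left(r \right)} = 2 r$
$C{\left(V,K \right)} = \left(4 - K\right)^{2}$ ($C{\left(V,K \right)} = \left(1 - \left(-3 + K\right)\right)^{2} = \left(4 - K\right)^{2}$)
$\left(9234 + C{\left(\left(-48\right) 3,F{\left(-5,-13 \right)} \right)}\right) + p{\left(-40 \right)} = \left(9234 + \left(4 - \left(-5\right) \left(-13\right)\right)^{2}\right) + 2 \left(-40\right) = \left(9234 + \left(4 - 65\right)^{2}\right) - 80 = \left(9234 + \left(-61\right)^{2}\right) - 80 = \left(9234 + 3721\right) - 80 = 12955 - 80 = 12875$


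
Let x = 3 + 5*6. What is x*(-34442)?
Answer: -1136586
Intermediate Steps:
x = 33 (x = 3 + 30 = 33)
x*(-34442) = 33*(-34442) = -1136586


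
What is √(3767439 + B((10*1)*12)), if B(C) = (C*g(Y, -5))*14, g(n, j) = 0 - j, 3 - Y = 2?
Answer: √3775839 ≈ 1943.2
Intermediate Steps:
Y = 1 (Y = 3 - 1*2 = 3 - 2 = 1)
g(n, j) = -j
B(C) = 70*C (B(C) = (C*(-1*(-5)))*14 = (C*5)*14 = (5*C)*14 = 70*C)
√(3767439 + B((10*1)*12)) = √(3767439 + 70*((10*1)*12)) = √(3767439 + 70*(10*12)) = √(3767439 + 70*120) = √(3767439 + 8400) = √3775839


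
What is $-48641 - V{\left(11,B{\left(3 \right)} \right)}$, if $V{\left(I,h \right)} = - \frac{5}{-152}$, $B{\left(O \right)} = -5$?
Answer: $- \frac{7393437}{152} \approx -48641.0$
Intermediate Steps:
$V{\left(I,h \right)} = \frac{5}{152}$ ($V{\left(I,h \right)} = \left(-5\right) \left(- \frac{1}{152}\right) = \frac{5}{152}$)
$-48641 - V{\left(11,B{\left(3 \right)} \right)} = -48641 - \frac{5}{152} = - \frac{7393437}{152}$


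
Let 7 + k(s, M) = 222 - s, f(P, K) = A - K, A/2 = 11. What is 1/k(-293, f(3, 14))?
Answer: 1/508 ≈ 0.0019685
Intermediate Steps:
A = 22 (A = 2*11 = 22)
f(P, K) = 22 - K
k(s, M) = 215 - s (k(s, M) = -7 + (222 - s) = 215 - s)
1/k(-293, f(3, 14)) = 1/(215 - 1*(-293)) = 1/(215 + 293) = 1/508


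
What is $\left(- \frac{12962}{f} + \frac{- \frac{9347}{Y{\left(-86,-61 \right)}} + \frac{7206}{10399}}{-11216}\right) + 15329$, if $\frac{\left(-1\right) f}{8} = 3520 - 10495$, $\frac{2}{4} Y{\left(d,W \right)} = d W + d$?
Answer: $\frac{8579648043335818957}{559708920979200} \approx 15329.0$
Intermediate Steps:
$Y{\left(d,W \right)} = 2 d + 2 W d$ ($Y{\left(d,W \right)} = 2 \left(d W + d\right) = 2 \left(W d + d\right) = 2 \left(d + W d\right) = 2 d + 2 W d$)
$f = 55800$ ($f = - 8 \left(3520 - 10495\right) = \left(-8\right) \left(-6975\right) = 55800$)
$\left(- \frac{12962}{f} + \frac{- \frac{9347}{Y{\left(-86,-61 \right)}} + \frac{7206}{10399}}{-11216}\right) + 15329 = \left(- \frac{12962}{55800} + \frac{- \frac{9347}{2 \left(-86\right) \left(1 - 61\right)} + \frac{7206}{10399}}{-11216}\right) + 15329 = \left(\left(-12962\right) \frac{1}{55800} + \left(- \frac{9347}{2 \left(-86\right) \left(-60\right)} + 7206 \cdot \frac{1}{10399}\right) \left(- \frac{1}{11216}\right)\right) + 15329 = \left(- \frac{6481}{27900} + \left(- \frac{9347}{10320} + \frac{7206}{10399}\right) \left(- \frac{1}{11216}\right)\right) + 15329 = \left(- \frac{6481}{27900} - - \frac{22833533}{1203675098880}\right) + 15329 = \left(- \frac{6481}{27900} + \frac{22833533}{1203675098880}\right) + 15329 = - \frac{130006354337843}{559708920979200} + 15329 = \frac{8579648043335818957}{559708920979200}$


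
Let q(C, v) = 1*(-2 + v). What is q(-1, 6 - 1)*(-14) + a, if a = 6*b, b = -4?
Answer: -66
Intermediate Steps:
a = -24 (a = 6*(-4) = -24)
q(C, v) = -2 + v
q(-1, 6 - 1)*(-14) + a = (-2 + (6 - 1))*(-14) - 24 = (-2 + 5)*(-14) - 24 = 3*(-14) - 24 = -42 - 24 = -66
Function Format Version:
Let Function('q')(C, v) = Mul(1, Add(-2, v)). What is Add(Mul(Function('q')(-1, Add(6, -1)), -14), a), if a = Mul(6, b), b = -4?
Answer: -66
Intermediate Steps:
a = -24 (a = Mul(6, -4) = -24)
Function('q')(C, v) = Add(-2, v)
Add(Mul(Function('q')(-1, Add(6, -1)), -14), a) = Add(Mul(Add(-2, Add(6, -1)), -14), -24) = Add(Mul(Add(-2, 5), -14), -24) = Add(Mul(3, -14), -24) = Add(-42, -24) = -66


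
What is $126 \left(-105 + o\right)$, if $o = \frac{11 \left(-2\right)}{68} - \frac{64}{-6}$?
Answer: $- \frac{202755}{17} \approx -11927.0$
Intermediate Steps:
$o = \frac{1055}{102}$ ($o = \left(-22\right) \frac{1}{68} - - \frac{32}{3} = - \frac{11}{34} + \frac{32}{3} = \frac{1055}{102} \approx 10.343$)
$126 \left(-105 + o\right) = 126 \left(-105 + \frac{1055}{102}\right) = 126 \left(- \frac{9655}{102}\right) = - \frac{202755}{17}$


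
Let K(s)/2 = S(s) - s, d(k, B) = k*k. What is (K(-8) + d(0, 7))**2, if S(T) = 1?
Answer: 324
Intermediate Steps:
d(k, B) = k**2
K(s) = 2 - 2*s (K(s) = 2*(1 - s) = 2 - 2*s)
(K(-8) + d(0, 7))**2 = ((2 - 2*(-8)) + 0**2)**2 = ((2 + 16) + 0)**2 = (18 + 0)**2 = 18**2 = 324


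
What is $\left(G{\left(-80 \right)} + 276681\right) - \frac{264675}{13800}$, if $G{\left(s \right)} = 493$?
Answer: $\frac{50996487}{184} \approx 2.7716 \cdot 10^{5}$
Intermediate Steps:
$\left(G{\left(-80 \right)} + 276681\right) - \frac{264675}{13800} = \left(493 + 276681\right) - \frac{264675}{13800} = 277174 - \frac{3529}{184} = \frac{50996487}{184}$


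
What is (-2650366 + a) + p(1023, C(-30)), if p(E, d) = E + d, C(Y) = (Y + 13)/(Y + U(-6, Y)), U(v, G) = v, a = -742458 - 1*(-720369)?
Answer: -96171535/36 ≈ -2.6714e+6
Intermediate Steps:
a = -22089 (a = -742458 + 720369 = -22089)
C(Y) = (13 + Y)/(-6 + Y) (C(Y) = (Y + 13)/(Y - 6) = (13 + Y)/(-6 + Y))
(-2650366 + a) + p(1023, C(-30)) = (-2650366 - 22089) + (1023 + (13 - 30)/(-6 - 30)) = -2672455 + (1023 - 17/(-36)) = -2672455 + (1023 - 1/36*(-17)) = -2672455 + (1023 + 17/36) = -2672455 + 36845/36 = -96171535/36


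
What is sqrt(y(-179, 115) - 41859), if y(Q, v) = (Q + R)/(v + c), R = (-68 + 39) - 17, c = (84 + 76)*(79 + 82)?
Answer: I*sqrt(553585390)/115 ≈ 204.59*I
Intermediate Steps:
c = 25760 (c = 160*161 = 25760)
R = -46 (R = -29 - 17 = -46)
y(Q, v) = (-46 + Q)/(25760 + v) (y(Q, v) = (Q - 46)/(v + 25760) = (-46 + Q)/(25760 + v))
sqrt(y(-179, 115) - 41859) = sqrt((-46 - 179)/(25760 + 115) - 41859) = sqrt(-225/25875 - 41859) = sqrt((1/25875)*(-225) - 41859) = sqrt(-1/115 - 41859) = sqrt(-4813786/115) = I*sqrt(553585390)/115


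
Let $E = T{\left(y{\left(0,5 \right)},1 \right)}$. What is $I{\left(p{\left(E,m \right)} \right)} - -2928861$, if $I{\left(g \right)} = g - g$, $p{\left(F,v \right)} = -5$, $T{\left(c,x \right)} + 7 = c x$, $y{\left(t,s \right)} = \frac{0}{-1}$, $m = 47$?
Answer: $2928861$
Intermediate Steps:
$y{\left(t,s \right)} = 0$ ($y{\left(t,s \right)} = 0 \left(-1\right) = 0$)
$T{\left(c,x \right)} = -7 + c x$
$E = -7$ ($E = -7 + 0 \cdot 1 = -7 + 0 = -7$)
$I{\left(g \right)} = 0$
$I{\left(p{\left(E,m \right)} \right)} - -2928861 = 0 - -2928861 = 0 + 2928861 = 2928861$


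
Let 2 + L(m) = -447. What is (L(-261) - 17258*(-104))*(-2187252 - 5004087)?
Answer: -12904016448837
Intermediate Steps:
L(m) = -449 (L(m) = -2 - 447 = -449)
(L(-261) - 17258*(-104))*(-2187252 - 5004087) = (-449 - 17258*(-104))*(-2187252 - 5004087) = (-449 + 1794832)*(-7191339) = 1794383*(-7191339) = -12904016448837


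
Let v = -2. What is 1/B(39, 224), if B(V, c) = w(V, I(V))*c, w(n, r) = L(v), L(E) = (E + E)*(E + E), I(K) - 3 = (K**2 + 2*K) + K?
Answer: 1/3584 ≈ 0.00027902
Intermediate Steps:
I(K) = 3 + K**2 + 3*K (I(K) = 3 + ((K**2 + 2*K) + K) = 3 + (K**2 + 3*K) = 3 + K**2 + 3*K)
L(E) = 4*E**2 (L(E) = (2*E)*(2*E) = 4*E**2)
w(n, r) = 16 (w(n, r) = 4*(-2)**2 = 4*4 = 16)
B(V, c) = 16*c
1/B(39, 224) = 1/(16*224) = 1/3584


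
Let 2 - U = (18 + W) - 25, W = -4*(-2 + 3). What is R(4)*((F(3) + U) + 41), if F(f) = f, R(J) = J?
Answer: 228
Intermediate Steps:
W = -4 (W = -4*1 = -4)
U = 13 (U = 2 - ((18 - 4) - 25) = 2 - (14 - 25) = 2 - 1*(-11) = 2 + 11 = 13)
R(4)*((F(3) + U) + 41) = 4*((3 + 13) + 41) = 4*(16 + 41) = 4*57 = 228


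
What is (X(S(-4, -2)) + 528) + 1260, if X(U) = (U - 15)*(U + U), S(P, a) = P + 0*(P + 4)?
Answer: 1940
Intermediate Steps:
S(P, a) = P (S(P, a) = P + 0*(4 + P) = P + 0 = P)
X(U) = 2*U*(-15 + U) (X(U) = (-15 + U)*(2*U) = 2*U*(-15 + U))
(X(S(-4, -2)) + 528) + 1260 = (2*(-4)*(-15 - 4) + 528) + 1260 = (2*(-4)*(-19) + 528) + 1260 = (152 + 528) + 1260 = 680 + 1260 = 1940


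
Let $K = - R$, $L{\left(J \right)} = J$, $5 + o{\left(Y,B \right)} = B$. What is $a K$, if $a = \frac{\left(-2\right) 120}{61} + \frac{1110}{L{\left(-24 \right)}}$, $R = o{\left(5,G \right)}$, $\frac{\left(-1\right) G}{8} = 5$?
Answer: $- \frac{551025}{244} \approx -2258.3$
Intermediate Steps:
$G = -40$ ($G = \left(-8\right) 5 = -40$)
$o{\left(Y,B \right)} = -5 + B$
$R = -45$ ($R = -5 - 40 = -45$)
$K = 45$ ($K = \left(-1\right) \left(-45\right) = 45$)
$a = - \frac{12245}{244}$ ($a = \frac{\left(-2\right) 120}{61} + \frac{1110}{-24} = \left(-240\right) \frac{1}{61} + 1110 \left(- \frac{1}{24}\right) = - \frac{240}{61} - \frac{185}{4} = - \frac{12245}{244} \approx -50.184$)
$a K = \left(- \frac{12245}{244}\right) 45 = - \frac{551025}{244}$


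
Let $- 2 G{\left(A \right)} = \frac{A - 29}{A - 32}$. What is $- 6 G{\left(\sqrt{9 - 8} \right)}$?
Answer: $\frac{84}{31} \approx 2.7097$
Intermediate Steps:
$G{\left(A \right)} = - \frac{-29 + A}{2 \left(-32 + A\right)}$ ($G{\left(A \right)} = - \frac{\left(A - 29\right) \frac{1}{A - 32}}{2} = - \frac{\left(-29 + A\right) \frac{1}{-32 + A}}{2} = - \frac{\frac{1}{-32 + A} \left(-29 + A\right)}{2} = - \frac{-29 + A}{2 \left(-32 + A\right)}$)
$- 6 G{\left(\sqrt{9 - 8} \right)} = - 6 \frac{29 - \sqrt{9 - 8}}{2 \left(-32 + \sqrt{9 - 8}\right)} = - 6 \frac{29 - \sqrt{1}}{2 \left(-32 + \sqrt{1}\right)} = - 6 \frac{29 - 1}{2 \left(-32 + 1\right)} = - 6 \frac{29 - 1}{2 \left(-31\right)} = - 6 \cdot \frac{1}{2} \left(- \frac{1}{31}\right) 28 = \left(-6\right) \left(- \frac{14}{31}\right) = \frac{84}{31}$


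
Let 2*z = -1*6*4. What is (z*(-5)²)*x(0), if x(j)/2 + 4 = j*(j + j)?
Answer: 2400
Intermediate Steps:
x(j) = -8 + 4*j² (x(j) = -8 + 2*(j*(j + j)) = -8 + 2*(j*(2*j)) = -8 + 2*(2*j²) = -8 + 4*j²)
z = -12 (z = (-1*6*4)/2 = (-6*4)/2 = (½)*(-24) = -12)
(z*(-5)²)*x(0) = (-12*(-5)²)*(-8 + 4*0²) = (-12*25)*(-8 + 4*0) = -300*(-8 + 0) = -300*(-8) = 2400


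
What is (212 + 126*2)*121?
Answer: 56144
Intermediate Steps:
(212 + 126*2)*121 = (212 + 252)*121 = 464*121 = 56144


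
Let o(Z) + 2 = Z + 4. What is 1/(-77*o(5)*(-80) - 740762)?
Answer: -1/697642 ≈ -1.4334e-6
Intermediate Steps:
o(Z) = 2 + Z (o(Z) = -2 + (Z + 4) = -2 + (4 + Z) = 2 + Z)
1/(-77*o(5)*(-80) - 740762) = 1/(-77*(2 + 5)*(-80) - 740762) = 1/(-77*7*(-80) - 740762) = 1/(-539*(-80) - 740762) = 1/(43120 - 740762) = 1/(-697642) = -1/697642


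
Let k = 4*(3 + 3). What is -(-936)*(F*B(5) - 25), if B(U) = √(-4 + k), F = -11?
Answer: -23400 - 20592*√5 ≈ -69445.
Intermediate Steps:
k = 24 (k = 4*6 = 24)
B(U) = 2*√5 (B(U) = √(-4 + 24) = √20 = 2*√5)
-(-936)*(F*B(5) - 25) = -(-936)*(-22*√5 - 25) = -(-936)*(-25 - 22*√5) = -(23400 + 20592*√5) = -23400 - 20592*√5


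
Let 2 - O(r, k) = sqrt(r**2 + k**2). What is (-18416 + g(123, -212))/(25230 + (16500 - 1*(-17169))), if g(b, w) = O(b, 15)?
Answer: -6138/19633 - sqrt(1706)/19633 ≈ -0.31474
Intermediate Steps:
O(r, k) = 2 - sqrt(k**2 + r**2) (O(r, k) = 2 - sqrt(r**2 + k**2) = 2 - sqrt(k**2 + r**2))
g(b, w) = 2 - sqrt(225 + b**2) (g(b, w) = 2 - sqrt(15**2 + b**2) = 2 - sqrt(225 + b**2))
(-18416 + g(123, -212))/(25230 + (16500 - 1*(-17169))) = (-18416 + (2 - sqrt(225 + 123**2)))/(25230 + (16500 - 1*(-17169))) = (-18416 + (2 - sqrt(225 + 15129)))/(25230 + (16500 + 17169)) = (-18416 + (2 - sqrt(15354)))/(25230 + 33669) = (-18416 + (2 - 3*sqrt(1706)))/58899 = (-18416 + (2 - 3*sqrt(1706)))*(1/58899) = (-18414 - 3*sqrt(1706))*(1/58899) = -6138/19633 - sqrt(1706)/19633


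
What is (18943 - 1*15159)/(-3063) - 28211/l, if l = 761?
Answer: -89289917/2330943 ≈ -38.306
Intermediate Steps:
(18943 - 1*15159)/(-3063) - 28211/l = (18943 - 1*15159)/(-3063) - 28211/761 = (18943 - 15159)*(-1/3063) - 28211*1/761 = 3784*(-1/3063) - 28211/761 = -3784/3063 - 28211/761 = -89289917/2330943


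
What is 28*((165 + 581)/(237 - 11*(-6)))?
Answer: 20888/303 ≈ 68.937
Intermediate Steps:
28*((165 + 581)/(237 - 11*(-6))) = 28*(746/(237 + 66)) = 28*(746/303) = 20888/303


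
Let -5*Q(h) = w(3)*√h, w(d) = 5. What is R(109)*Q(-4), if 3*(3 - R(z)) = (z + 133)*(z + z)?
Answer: 105494*I/3 ≈ 35165.0*I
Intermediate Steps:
R(z) = 3 - 2*z*(133 + z)/3 (R(z) = 3 - (z + 133)*(z + z)/3 = 3 - (133 + z)*2*z/3 = 3 - 2*z*(133 + z)/3)
Q(h) = -√h
R(109)*Q(-4) = (3 - 266/3*109 - ⅔*109²)*(-√(-4)) = (3 - 28994/3 - ⅔*11881)*(-2*I) = (3 - 28994/3 - 23762/3)*(-2*I) = -(-105494)*I/3 = 105494*I/3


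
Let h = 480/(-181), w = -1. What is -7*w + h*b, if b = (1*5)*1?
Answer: -1133/181 ≈ -6.2597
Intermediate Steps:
h = -480/181 (h = 480*(-1/181) = -480/181 ≈ -2.6519)
b = 5 (b = 5*1 = 5)
-7*w + h*b = -7*(-1) - 480/181*5 = 7 - 2400/181 = -1133/181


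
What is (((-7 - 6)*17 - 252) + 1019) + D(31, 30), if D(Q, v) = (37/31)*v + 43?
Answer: 19369/31 ≈ 624.81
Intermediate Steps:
D(Q, v) = 43 + 37*v/31 (D(Q, v) = (37*(1/31))*v + 43 = 37*v/31 + 43 = 43 + 37*v/31)
(((-7 - 6)*17 - 252) + 1019) + D(31, 30) = (((-7 - 6)*17 - 252) + 1019) + (43 + (37/31)*30) = ((-13*17 - 252) + 1019) + (43 + 1110/31) = ((-221 - 252) + 1019) + 2443/31 = (-473 + 1019) + 2443/31 = 546 + 2443/31 = 19369/31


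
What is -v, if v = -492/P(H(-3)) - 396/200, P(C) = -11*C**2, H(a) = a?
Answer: -4933/1650 ≈ -2.9897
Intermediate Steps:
v = 4933/1650 (v = -492/((-11*(-3)**2)) - 396/200 = -492/((-11*9)) - 396*1/200 = -492/(-99) - 99/50 = -492*(-1/99) - 99/50 = 164/33 - 99/50 = 4933/1650 ≈ 2.9897)
-v = -1*4933/1650 = -4933/1650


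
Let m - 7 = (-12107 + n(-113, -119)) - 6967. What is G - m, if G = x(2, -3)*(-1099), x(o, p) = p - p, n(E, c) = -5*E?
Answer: 18502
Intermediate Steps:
x(o, p) = 0
G = 0 (G = 0*(-1099) = 0)
m = -18502 (m = 7 + ((-12107 - 5*(-113)) - 6967) = 7 + ((-12107 + 565) - 6967) = 7 + (-11542 - 6967) = 7 - 18509 = -18502)
G - m = 0 - 1*(-18502) = 0 + 18502 = 18502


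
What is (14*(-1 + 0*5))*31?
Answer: -434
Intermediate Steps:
(14*(-1 + 0*5))*31 = (14*(-1 + 0))*31 = (14*(-1))*31 = -14*31 = -434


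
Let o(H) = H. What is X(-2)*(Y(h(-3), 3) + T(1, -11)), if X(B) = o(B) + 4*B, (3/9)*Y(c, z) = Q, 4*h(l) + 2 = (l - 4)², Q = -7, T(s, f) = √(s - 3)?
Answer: 210 - 10*I*√2 ≈ 210.0 - 14.142*I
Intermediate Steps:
T(s, f) = √(-3 + s)
h(l) = -½ + (-4 + l)²/4 (h(l) = -½ + (l - 4)²/4 = -½ + (-4 + l)²/4)
Y(c, z) = -21 (Y(c, z) = 3*(-7) = -21)
X(B) = 5*B (X(B) = B + 4*B = 5*B)
X(-2)*(Y(h(-3), 3) + T(1, -11)) = (5*(-2))*(-21 + √(-3 + 1)) = -10*(-21 + √(-2)) = -10*(-21 + I*√2) = 210 - 10*I*√2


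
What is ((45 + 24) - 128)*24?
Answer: -1416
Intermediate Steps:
((45 + 24) - 128)*24 = (69 - 128)*24 = -59*24 = -1416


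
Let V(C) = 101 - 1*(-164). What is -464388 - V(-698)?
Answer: -464653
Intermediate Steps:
V(C) = 265 (V(C) = 101 + 164 = 265)
-464388 - V(-698) = -464388 - 1*265 = -464388 - 265 = -464653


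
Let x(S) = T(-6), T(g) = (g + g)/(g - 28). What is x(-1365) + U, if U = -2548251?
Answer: -43320261/17 ≈ -2.5483e+6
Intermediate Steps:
T(g) = 2*g/(-28 + g) (T(g) = (2*g)/(-28 + g) = 2*g/(-28 + g))
x(S) = 6/17 (x(S) = 2*(-6)/(-28 - 6) = 2*(-6)/(-34) = 2*(-6)*(-1/34) = 6/17)
x(-1365) + U = 6/17 - 2548251 = -43320261/17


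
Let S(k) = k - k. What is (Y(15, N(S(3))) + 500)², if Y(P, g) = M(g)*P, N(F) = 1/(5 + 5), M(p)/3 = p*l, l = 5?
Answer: 1092025/4 ≈ 2.7301e+5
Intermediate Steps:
S(k) = 0
M(p) = 15*p (M(p) = 3*(p*5) = 3*(5*p) = 15*p)
N(F) = ⅒ (N(F) = 1/10 = ⅒)
Y(P, g) = 15*P*g (Y(P, g) = (15*g)*P = 15*P*g)
(Y(15, N(S(3))) + 500)² = (15*15*(⅒) + 500)² = (45/2 + 500)² = (1045/2)² = 1092025/4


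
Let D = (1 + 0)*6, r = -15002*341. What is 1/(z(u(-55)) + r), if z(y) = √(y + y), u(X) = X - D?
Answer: -2557841/13085101162623 - I*√122/26170202325246 ≈ -1.9548e-7 - 4.2206e-13*I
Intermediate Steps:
r = -5115682
D = 6 (D = 1*6 = 6)
u(X) = -6 + X (u(X) = X - 1*6 = X - 6 = -6 + X)
z(y) = √2*√y (z(y) = √(2*y) = √2*√y)
1/(z(u(-55)) + r) = 1/(√2*√(-6 - 55) - 5115682) = 1/(√2*√(-61) - 5115682) = 1/(√2*(I*√61) - 5115682) = 1/(I*√122 - 5115682) = 1/(-5115682 + I*√122)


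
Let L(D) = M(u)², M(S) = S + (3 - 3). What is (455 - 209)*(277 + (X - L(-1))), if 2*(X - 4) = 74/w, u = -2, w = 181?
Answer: 12342804/181 ≈ 68192.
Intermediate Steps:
M(S) = S (M(S) = S + 0 = S)
L(D) = 4 (L(D) = (-2)² = 4)
X = 761/181 (X = 4 + (74/181)/2 = 4 + (74*(1/181))/2 = 4 + (½)*(74/181) = 4 + 37/181 = 761/181 ≈ 4.2044)
(455 - 209)*(277 + (X - L(-1))) = (455 - 209)*(277 + (761/181 - 1*4)) = 246*(277 + (761/181 - 4)) = 246*(277 + 37/181) = 246*(50174/181) = 12342804/181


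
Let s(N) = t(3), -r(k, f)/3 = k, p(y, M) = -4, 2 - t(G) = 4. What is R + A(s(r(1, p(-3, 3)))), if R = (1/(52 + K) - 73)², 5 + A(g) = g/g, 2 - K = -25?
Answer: 33221792/6241 ≈ 5323.1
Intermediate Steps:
t(G) = -2 (t(G) = 2 - 1*4 = 2 - 4 = -2)
r(k, f) = -3*k
s(N) = -2
K = 27 (K = 2 - 1*(-25) = 2 + 25 = 27)
A(g) = -4 (A(g) = -5 + g/g = -5 + 1 = -4)
R = 33246756/6241 (R = (1/(52 + 27) - 73)² = (1/79 - 73)² = (-5766/79)² = 33246756/6241 ≈ 5327.1)
R + A(s(r(1, p(-3, 3)))) = 33246756/6241 - 4 = 33221792/6241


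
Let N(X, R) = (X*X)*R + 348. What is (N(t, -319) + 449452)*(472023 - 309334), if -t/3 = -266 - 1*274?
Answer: -136127385188200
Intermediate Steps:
t = 1620 (t = -3*(-266 - 1*274) = -3*(-266 - 274) = -3*(-540) = 1620)
N(X, R) = 348 + R*X² (N(X, R) = X²*R + 348 = R*X² + 348 = 348 + R*X²)
(N(t, -319) + 449452)*(472023 - 309334) = ((348 - 319*1620²) + 449452)*(472023 - 309334) = ((348 - 319*2624400) + 449452)*162689 = ((348 - 837183600) + 449452)*162689 = (-837183252 + 449452)*162689 = -836733800*162689 = -136127385188200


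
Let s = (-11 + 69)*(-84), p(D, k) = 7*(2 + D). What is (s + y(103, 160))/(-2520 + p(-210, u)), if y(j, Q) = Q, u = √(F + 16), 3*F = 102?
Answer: 589/497 ≈ 1.1851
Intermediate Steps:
F = 34 (F = (⅓)*102 = 34)
u = 5*√2 (u = √(34 + 16) = √50 = 5*√2 ≈ 7.0711)
p(D, k) = 14 + 7*D
s = -4872 (s = 58*(-84) = -4872)
(s + y(103, 160))/(-2520 + p(-210, u)) = (-4872 + 160)/(-2520 + (14 + 7*(-210))) = -4712/(-2520 + (14 - 1470)) = -4712/(-2520 - 1456) = -4712/(-3976) = -4712*(-1/3976) = 589/497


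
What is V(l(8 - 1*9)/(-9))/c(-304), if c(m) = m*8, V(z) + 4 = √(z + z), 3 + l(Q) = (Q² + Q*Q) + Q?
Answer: 5/3648 ≈ 0.0013706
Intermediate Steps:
l(Q) = -3 + Q + 2*Q² (l(Q) = -3 + ((Q² + Q*Q) + Q) = -3 + ((Q² + Q²) + Q) = -3 + (2*Q² + Q) = -3 + (Q + 2*Q²) = -3 + Q + 2*Q²)
V(z) = -4 + √2*√z (V(z) = -4 + √(z + z) = -4 + √(2*z) = -4 + √2*√z)
c(m) = 8*m
V(l(8 - 1*9)/(-9))/c(-304) = (-4 + √2*√((-3 + (8 - 1*9) + 2*(8 - 1*9)²)/(-9)))/((8*(-304))) = (-4 + √2*√((-3 + (8 - 9) + 2*(8 - 9)²)*(-⅑)))/(-2432) = (-4 + √2*√((-3 - 1 + 2*(-1)²)*(-⅑)))*(-1/2432) = (-4 + √2*√((-3 - 1 + 2*1)*(-⅑)))*(-1/2432) = (-4 + √2*√((-3 - 1 + 2)*(-⅑)))*(-1/2432) = (-4 + √2*√(-2*(-⅑)))*(-1/2432) = (-4 + √2*√(2/9))*(-1/2432) = (-4 + √2*(√2/3))*(-1/2432) = (-4 + ⅔)*(-1/2432) = -10/3*(-1/2432) = 5/3648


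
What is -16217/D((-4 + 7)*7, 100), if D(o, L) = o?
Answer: -16217/21 ≈ -772.24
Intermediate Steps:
-16217/D((-4 + 7)*7, 100) = -16217*1/(7*(-4 + 7)) = -16217/(3*7) = -16217/21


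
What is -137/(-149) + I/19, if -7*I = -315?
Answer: 9308/2831 ≈ 3.2879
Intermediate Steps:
I = 45 (I = -⅐*(-315) = 45)
-137/(-149) + I/19 = -137/(-149) + 45/19 = -137*(-1/149) + 45*(1/19) = 137/149 + 45/19 = 9308/2831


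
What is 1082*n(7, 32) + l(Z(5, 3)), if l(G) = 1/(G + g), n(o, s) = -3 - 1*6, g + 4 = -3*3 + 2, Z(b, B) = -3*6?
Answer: -282403/29 ≈ -9738.0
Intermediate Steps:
Z(b, B) = -18
g = -11 (g = -4 + (-3*3 + 2) = -4 + (-9 + 2) = -4 - 7 = -11)
n(o, s) = -9 (n(o, s) = -3 - 6 = -9)
l(G) = 1/(-11 + G) (l(G) = 1/(G - 11) = 1/(-11 + G))
1082*n(7, 32) + l(Z(5, 3)) = 1082*(-9) + 1/(-11 - 18) = -9738 + 1/(-29) = -9738 - 1/29 = -282403/29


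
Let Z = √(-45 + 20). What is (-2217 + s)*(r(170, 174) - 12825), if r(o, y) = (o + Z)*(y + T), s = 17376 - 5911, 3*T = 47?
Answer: 538742240/3 + 26310560*I/3 ≈ 1.7958e+8 + 8.7702e+6*I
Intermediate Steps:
T = 47/3 (T = (⅓)*47 = 47/3 ≈ 15.667)
Z = 5*I (Z = √(-25) = 5*I ≈ 5.0*I)
s = 11465
r(o, y) = (47/3 + y)*(o + 5*I) (r(o, y) = (o + 5*I)*(y + 47/3) = (o + 5*I)*(47/3 + y) = (47/3 + y)*(o + 5*I))
(-2217 + s)*(r(170, 174) - 12825) = (-2217 + 11465)*(((47/3)*170 + 235*I/3 + 170*174 + 5*I*174) - 12825) = 9248*((7990/3 + 235*I/3 + 29580 + 870*I) - 12825) = 9248*((96730/3 + 2845*I/3) - 12825) = 9248*(58255/3 + 2845*I/3) = 538742240/3 + 26310560*I/3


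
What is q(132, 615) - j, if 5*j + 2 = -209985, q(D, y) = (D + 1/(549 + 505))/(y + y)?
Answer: 54446408437/1296420 ≈ 41998.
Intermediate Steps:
q(D, y) = (1/1054 + D)/(2*y) (q(D, y) = (D + 1/1054)/((2*y)) = (D + 1/1054)*(1/(2*y)) = (1/1054 + D)*(1/(2*y)) = (1/1054 + D)/(2*y))
j = -209987/5 (j = -⅖ + (⅕)*(-209985) = -⅖ - 41997 = -209987/5 ≈ -41997.)
q(132, 615) - j = (1/2108)*(1 + 1054*132)/615 - 1*(-209987/5) = (1/2108)*(1/615)*(1 + 139128) + 209987/5 = (1/2108)*(1/615)*139129 + 209987/5 = 139129/1296420 + 209987/5 = 54446408437/1296420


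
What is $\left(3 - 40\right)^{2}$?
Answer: $1369$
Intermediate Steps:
$\left(3 - 40\right)^{2} = \left(-37\right)^{2} = 1369$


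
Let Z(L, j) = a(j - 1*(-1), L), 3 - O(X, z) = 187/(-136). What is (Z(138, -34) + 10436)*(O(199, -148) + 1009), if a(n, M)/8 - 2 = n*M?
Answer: -52654965/2 ≈ -2.6327e+7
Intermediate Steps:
O(X, z) = 35/8 (O(X, z) = 3 - 187/(-136) = 3 - 187*(-1)/136 = 3 - 1*(-11/8) = 3 + 11/8 = 35/8)
a(n, M) = 16 + 8*M*n (a(n, M) = 16 + 8*(n*M) = 16 + 8*(M*n) = 16 + 8*M*n)
Z(L, j) = 16 + 8*L*(1 + j) (Z(L, j) = 16 + 8*L*(j - 1*(-1)) = 16 + 8*L*(j + 1) = 16 + 8*L*(1 + j))
(Z(138, -34) + 10436)*(O(199, -148) + 1009) = ((16 + 8*138*(1 - 34)) + 10436)*(35/8 + 1009) = ((16 + 8*138*(-33)) + 10436)*(8107/8) = ((16 - 36432) + 10436)*(8107/8) = (-36416 + 10436)*(8107/8) = -25980*8107/8 = -52654965/2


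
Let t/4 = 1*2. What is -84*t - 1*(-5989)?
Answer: 5317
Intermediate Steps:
t = 8 (t = 4*(1*2) = 4*2 = 8)
-84*t - 1*(-5989) = -84*8 - 1*(-5989) = -672 + 5989 = 5317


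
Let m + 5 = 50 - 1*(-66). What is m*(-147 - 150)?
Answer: -32967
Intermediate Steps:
m = 111 (m = -5 + (50 - 1*(-66)) = -5 + (50 + 66) = -5 + 116 = 111)
m*(-147 - 150) = 111*(-147 - 150) = 111*(-297) = -32967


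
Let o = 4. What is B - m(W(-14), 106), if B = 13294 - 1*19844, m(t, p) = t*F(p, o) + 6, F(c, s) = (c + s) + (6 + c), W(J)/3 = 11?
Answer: -13882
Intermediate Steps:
W(J) = 33 (W(J) = 3*11 = 33)
F(c, s) = 6 + s + 2*c
m(t, p) = 6 + t*(10 + 2*p) (m(t, p) = t*(6 + 4 + 2*p) + 6 = t*(10 + 2*p) + 6 = 6 + t*(10 + 2*p))
B = -6550 (B = 13294 - 19844 = -6550)
B - m(W(-14), 106) = -6550 - (6 + 2*33*(5 + 106)) = -6550 - (6 + 2*33*111) = -6550 - (6 + 7326) = -6550 - 1*7332 = -6550 - 7332 = -13882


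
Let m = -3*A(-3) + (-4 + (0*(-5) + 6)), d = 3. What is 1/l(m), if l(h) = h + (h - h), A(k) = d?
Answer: -1/7 ≈ -0.14286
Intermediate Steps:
A(k) = 3
m = -7 (m = -3*3 + (-4 + (0*(-5) + 6)) = -9 + (-4 + (0 + 6)) = -9 + (-4 + 6) = -9 + 2 = -7)
l(h) = h (l(h) = h + 0 = h)
1/l(m) = 1/(-7) = -1/7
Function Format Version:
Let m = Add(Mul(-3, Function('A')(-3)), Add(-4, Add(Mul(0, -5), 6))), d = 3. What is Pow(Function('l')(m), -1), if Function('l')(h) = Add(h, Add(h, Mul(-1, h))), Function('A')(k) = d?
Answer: Rational(-1, 7) ≈ -0.14286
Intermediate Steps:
Function('A')(k) = 3
m = -7 (m = Add(Mul(-3, 3), Add(-4, Add(Mul(0, -5), 6))) = Add(-9, Add(-4, Add(0, 6))) = Add(-9, Add(-4, 6)) = Add(-9, 2) = -7)
Function('l')(h) = h (Function('l')(h) = Add(h, 0) = h)
Pow(Function('l')(m), -1) = Pow(-7, -1) = Rational(-1, 7)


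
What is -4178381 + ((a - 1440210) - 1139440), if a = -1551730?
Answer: -8309761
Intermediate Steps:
-4178381 + ((a - 1440210) - 1139440) = -4178381 + ((-1551730 - 1440210) - 1139440) = -4178381 + (-2991940 - 1139440) = -4178381 - 4131380 = -8309761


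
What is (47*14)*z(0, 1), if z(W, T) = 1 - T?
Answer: 0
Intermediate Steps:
(47*14)*z(0, 1) = (47*14)*(1 - 1*1) = 658*(1 - 1) = 658*0 = 0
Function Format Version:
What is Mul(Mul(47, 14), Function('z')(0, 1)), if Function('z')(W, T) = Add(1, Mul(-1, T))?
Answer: 0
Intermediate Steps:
Mul(Mul(47, 14), Function('z')(0, 1)) = Mul(Mul(47, 14), Add(1, Mul(-1, 1))) = Mul(658, Add(1, -1)) = Mul(658, 0) = 0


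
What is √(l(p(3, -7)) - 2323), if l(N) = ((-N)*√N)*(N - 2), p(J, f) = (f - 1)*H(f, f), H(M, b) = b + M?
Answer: √(-2323 - 49280*√7) ≈ 364.29*I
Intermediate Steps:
H(M, b) = M + b
p(J, f) = 2*f*(-1 + f) (p(J, f) = (f - 1)*(f + f) = (-1 + f)*(2*f) = 2*f*(-1 + f))
l(N) = -N^(3/2)*(-2 + N) (l(N) = (-N^(3/2))*(-2 + N) = -N^(3/2)*(-2 + N))
√(l(p(3, -7)) - 2323) = √((2*(-7)*(-1 - 7))^(3/2)*(2 - 2*(-7)*(-1 - 7)) - 2323) = √((2*(-7)*(-8))^(3/2)*(2 - 2*(-7)*(-8)) - 2323) = √(112^(3/2)*(2 - 1*112) - 2323) = √((448*√7)*(2 - 112) - 2323) = √((448*√7)*(-110) - 2323) = √(-49280*√7 - 2323) = √(-2323 - 49280*√7)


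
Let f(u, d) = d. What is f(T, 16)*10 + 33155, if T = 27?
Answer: 33315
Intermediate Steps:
f(T, 16)*10 + 33155 = 16*10 + 33155 = 160 + 33155 = 33315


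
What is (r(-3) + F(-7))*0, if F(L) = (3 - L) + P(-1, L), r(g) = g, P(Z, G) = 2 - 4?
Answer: 0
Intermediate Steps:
P(Z, G) = -2
F(L) = 1 - L (F(L) = (3 - L) - 2 = 1 - L)
(r(-3) + F(-7))*0 = (-3 + (1 - 1*(-7)))*0 = (-3 + (1 + 7))*0 = (-3 + 8)*0 = 5*0 = 0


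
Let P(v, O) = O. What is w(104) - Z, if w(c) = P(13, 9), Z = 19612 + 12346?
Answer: -31949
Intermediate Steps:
Z = 31958
w(c) = 9
w(104) - Z = 9 - 1*31958 = 9 - 31958 = -31949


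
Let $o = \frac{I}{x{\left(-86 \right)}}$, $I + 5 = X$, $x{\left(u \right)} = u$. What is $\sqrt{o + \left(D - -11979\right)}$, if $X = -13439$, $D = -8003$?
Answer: $\frac{\sqrt{7640670}}{43} \approx 64.283$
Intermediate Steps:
$I = -13444$ ($I = -5 - 13439 = -13444$)
$o = \frac{6722}{43}$ ($o = - \frac{13444}{-86} = \left(-13444\right) \left(- \frac{1}{86}\right) = \frac{6722}{43} \approx 156.33$)
$\sqrt{o + \left(D - -11979\right)} = \sqrt{\frac{6722}{43} - -3976} = \sqrt{\frac{6722}{43} + \left(-8003 + 11979\right)} = \sqrt{\frac{6722}{43} + 3976} = \sqrt{\frac{177690}{43}} = \frac{\sqrt{7640670}}{43}$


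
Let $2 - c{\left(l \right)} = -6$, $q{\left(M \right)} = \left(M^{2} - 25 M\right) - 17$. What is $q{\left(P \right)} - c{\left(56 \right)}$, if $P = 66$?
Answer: $2681$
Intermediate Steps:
$q{\left(M \right)} = -17 + M^{2} - 25 M$
$c{\left(l \right)} = 8$ ($c{\left(l \right)} = 2 - -6 = 2 + 6 = 8$)
$q{\left(P \right)} - c{\left(56 \right)} = \left(-17 + 66^{2} - 1650\right) - 8 = \left(-17 + 4356 - 1650\right) - 8 = 2689 - 8 = 2681$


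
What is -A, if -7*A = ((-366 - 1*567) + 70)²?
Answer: 744769/7 ≈ 1.0640e+5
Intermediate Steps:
A = -744769/7 (A = -((-366 - 1*567) + 70)²/7 = -((-366 - 567) + 70)²/7 = -(-933 + 70)²/7 = -⅐*(-863)² = -⅐*744769 = -744769/7 ≈ -1.0640e+5)
-A = -1*(-744769/7) = 744769/7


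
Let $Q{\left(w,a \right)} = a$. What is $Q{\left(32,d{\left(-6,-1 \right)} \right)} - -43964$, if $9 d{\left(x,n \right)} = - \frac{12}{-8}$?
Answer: $\frac{263785}{6} \approx 43964.0$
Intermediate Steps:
$d{\left(x,n \right)} = \frac{1}{6}$ ($d{\left(x,n \right)} = \frac{\left(-12\right) \frac{1}{-8}}{9} = \frac{\left(-12\right) \left(- \frac{1}{8}\right)}{9} = \frac{1}{9} \cdot \frac{3}{2} = \frac{1}{6}$)
$Q{\left(32,d{\left(-6,-1 \right)} \right)} - -43964 = \frac{1}{6} - -43964 = \frac{1}{6} + 43964 = \frac{263785}{6}$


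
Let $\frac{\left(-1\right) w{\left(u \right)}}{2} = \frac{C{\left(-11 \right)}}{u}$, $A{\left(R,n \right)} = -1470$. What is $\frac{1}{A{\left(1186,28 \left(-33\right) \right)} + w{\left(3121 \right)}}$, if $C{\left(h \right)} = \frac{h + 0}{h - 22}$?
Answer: $- \frac{9363}{13763612} \approx -0.00068027$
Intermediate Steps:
$C{\left(h \right)} = \frac{h}{-22 + h}$
$w{\left(u \right)} = - \frac{2}{3 u}$ ($w{\left(u \right)} = - 2 \frac{\left(-11\right) \frac{1}{-22 - 11}}{u} = - 2 \frac{\left(-11\right) \frac{1}{-33}}{u} = - 2 \frac{\left(-11\right) \left(- \frac{1}{33}\right)}{u} = - 2 \frac{1}{3 u} = - \frac{2}{3 u}$)
$\frac{1}{A{\left(1186,28 \left(-33\right) \right)} + w{\left(3121 \right)}} = \frac{1}{-1470 - \frac{2}{3 \cdot 3121}} = \frac{1}{-1470 - \frac{2}{9363}} = \frac{1}{- \frac{13763612}{9363}} = - \frac{9363}{13763612}$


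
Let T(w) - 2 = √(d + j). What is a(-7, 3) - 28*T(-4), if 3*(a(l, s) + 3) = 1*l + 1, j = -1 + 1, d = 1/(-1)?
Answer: -61 - 28*I ≈ -61.0 - 28.0*I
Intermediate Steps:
d = -1
j = 0
T(w) = 2 + I (T(w) = 2 + √(-1 + 0) = 2 + √(-1) = 2 + I)
a(l, s) = -8/3 + l/3 (a(l, s) = -3 + (1*l + 1)/3 = -3 + (l + 1)/3 = -3 + (1 + l)/3 = -3 + (⅓ + l/3) = -8/3 + l/3)
a(-7, 3) - 28*T(-4) = (-8/3 + (⅓)*(-7)) - 28*(2 + I) = (-8/3 - 7/3) + (-56 - 28*I) = -5 + (-56 - 28*I) = -61 - 28*I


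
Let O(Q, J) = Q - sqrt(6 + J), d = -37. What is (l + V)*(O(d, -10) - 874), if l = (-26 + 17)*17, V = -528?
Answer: 620391 + 1362*I ≈ 6.2039e+5 + 1362.0*I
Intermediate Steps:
l = -153 (l = -9*17 = -153)
(l + V)*(O(d, -10) - 874) = (-153 - 528)*((-37 - sqrt(6 - 10)) - 874) = -681*((-37 - sqrt(-4)) - 874) = -681*((-37 - 2*I) - 874) = -681*(-911 - 2*I) = 620391 + 1362*I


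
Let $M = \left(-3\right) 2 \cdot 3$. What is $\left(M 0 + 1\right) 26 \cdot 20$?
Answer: $520$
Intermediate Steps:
$M = -18$ ($M = \left(-6\right) 3 = -18$)
$\left(M 0 + 1\right) 26 \cdot 20 = \left(\left(-18\right) 0 + 1\right) 26 \cdot 20 = \left(0 + 1\right) 26 \cdot 20 = 1 \cdot 26 \cdot 20 = 26 \cdot 20 = 520$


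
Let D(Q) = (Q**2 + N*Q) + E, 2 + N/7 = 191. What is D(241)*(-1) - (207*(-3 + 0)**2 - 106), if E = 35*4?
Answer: -378821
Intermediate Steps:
N = 1323 (N = -14 + 7*191 = -14 + 1337 = 1323)
E = 140
D(Q) = 140 + Q**2 + 1323*Q (D(Q) = (Q**2 + 1323*Q) + 140 = 140 + Q**2 + 1323*Q)
D(241)*(-1) - (207*(-3 + 0)**2 - 106) = (140 + 241**2 + 1323*241)*(-1) - (207*(-3 + 0)**2 - 106) = (140 + 58081 + 318843)*(-1) - (207*(-3)**2 - 106) = 377064*(-1) - (207*9 - 106) = -377064 - (1863 - 106) = -377064 - 1*1757 = -377064 - 1757 = -378821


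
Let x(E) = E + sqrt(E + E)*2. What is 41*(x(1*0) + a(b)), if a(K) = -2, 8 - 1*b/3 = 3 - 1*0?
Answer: -82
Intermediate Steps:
b = 15 (b = 24 - 3*(3 - 1*0) = 24 - 3*(3 + 0) = 24 - 3*3 = 24 - 9 = 15)
x(E) = E + 2*sqrt(2)*sqrt(E) (x(E) = E + sqrt(2*E)*2 = E + (sqrt(2)*sqrt(E))*2 = E + 2*sqrt(2)*sqrt(E))
41*(x(1*0) + a(b)) = 41*((1*0 + 2*sqrt(2)*sqrt(1*0)) - 2) = 41*((0 + 2*sqrt(2)*sqrt(0)) - 2) = 41*((0 + 2*sqrt(2)*0) - 2) = 41*((0 + 0) - 2) = 41*(0 - 2) = 41*(-2) = -82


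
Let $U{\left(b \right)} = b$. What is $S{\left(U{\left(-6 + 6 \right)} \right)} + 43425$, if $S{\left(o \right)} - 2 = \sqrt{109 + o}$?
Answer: $43427 + \sqrt{109} \approx 43437.0$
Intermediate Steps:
$S{\left(o \right)} = 2 + \sqrt{109 + o}$
$S{\left(U{\left(-6 + 6 \right)} \right)} + 43425 = \left(2 + \sqrt{109 + \left(-6 + 6\right)}\right) + 43425 = \left(2 + \sqrt{109 + 0}\right) + 43425 = \left(2 + \sqrt{109}\right) + 43425 = 43427 + \sqrt{109}$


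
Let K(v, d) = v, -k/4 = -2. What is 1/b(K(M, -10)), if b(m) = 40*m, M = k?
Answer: 1/320 ≈ 0.0031250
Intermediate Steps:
k = 8 (k = -4*(-2) = 8)
M = 8
1/b(K(M, -10)) = 1/(40*8) = 1/320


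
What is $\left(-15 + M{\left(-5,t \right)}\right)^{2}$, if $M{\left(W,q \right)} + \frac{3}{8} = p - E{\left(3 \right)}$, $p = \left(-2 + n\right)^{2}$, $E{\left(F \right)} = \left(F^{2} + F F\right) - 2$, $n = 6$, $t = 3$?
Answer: $\frac{15129}{64} \approx 236.39$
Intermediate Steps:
$E{\left(F \right)} = -2 + 2 F^{2}$ ($E{\left(F \right)} = \left(F^{2} + F^{2}\right) - 2 = 2 F^{2} - 2 = -2 + 2 F^{2}$)
$p = 16$ ($p = \left(-2 + 6\right)^{2} = 4^{2} = 16$)
$M{\left(W,q \right)} = - \frac{3}{8}$ ($M{\left(W,q \right)} = - \frac{3}{8} + \left(16 - \left(-2 + 2 \cdot 3^{2}\right)\right) = - \frac{3}{8} + \left(16 - \left(-2 + 2 \cdot 9\right)\right) = - \frac{3}{8} + \left(16 - \left(-2 + 18\right)\right) = - \frac{3}{8} + \left(16 - 16\right) = - \frac{3}{8} + 0 = - \frac{3}{8}$)
$\left(-15 + M{\left(-5,t \right)}\right)^{2} = \left(-15 - \frac{3}{8}\right)^{2} = \left(- \frac{123}{8}\right)^{2} = \frac{15129}{64}$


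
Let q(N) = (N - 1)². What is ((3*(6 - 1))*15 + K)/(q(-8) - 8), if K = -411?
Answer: -186/73 ≈ -2.5479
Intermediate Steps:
q(N) = (-1 + N)²
((3*(6 - 1))*15 + K)/(q(-8) - 8) = ((3*(6 - 1))*15 - 411)/((-1 - 8)² - 8) = ((3*5)*15 - 411)/((-9)² - 8) = (15*15 - 411)/(81 - 8) = (225 - 411)/73 = -186*1/73 = -186/73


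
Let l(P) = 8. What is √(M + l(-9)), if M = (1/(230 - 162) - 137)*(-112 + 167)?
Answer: I*√8700277/34 ≈ 86.754*I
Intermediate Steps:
M = -512325/68 (M = (1/68 - 137)*55 = -9315/68*55 = -512325/68 ≈ -7534.2)
√(M + l(-9)) = √(-512325/68 + 8) = √(-511781/68) = I*√8700277/34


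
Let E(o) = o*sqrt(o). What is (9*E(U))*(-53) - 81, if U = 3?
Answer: -81 - 1431*sqrt(3) ≈ -2559.6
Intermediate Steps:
E(o) = o**(3/2)
(9*E(U))*(-53) - 81 = (9*3**(3/2))*(-53) - 81 = (9*(3*sqrt(3)))*(-53) - 81 = (27*sqrt(3))*(-53) - 81 = -1431*sqrt(3) - 81 = -81 - 1431*sqrt(3)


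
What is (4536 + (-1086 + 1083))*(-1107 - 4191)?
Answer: -24015834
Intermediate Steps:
(4536 + (-1086 + 1083))*(-1107 - 4191) = (4536 - 3)*(-5298) = 4533*(-5298) = -24015834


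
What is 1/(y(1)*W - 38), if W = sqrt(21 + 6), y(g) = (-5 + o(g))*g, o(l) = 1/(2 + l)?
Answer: -19/428 + 7*sqrt(3)/428 ≈ -0.016065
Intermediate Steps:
y(g) = g*(-5 + 1/(2 + g)) (y(g) = (-5 + 1/(2 + g))*g = g*(-5 + 1/(2 + g)))
W = 3*sqrt(3) (W = sqrt(27) = 3*sqrt(3) ≈ 5.1962)
1/(y(1)*W - 38) = 1/((-1*1*(9 + 5*1)/(2 + 1))*(3*sqrt(3)) - 38) = 1/((-1*1*(9 + 5)/3)*(3*sqrt(3)) - 38) = 1/((-1*1*1/3*14)*(3*sqrt(3)) - 38) = 1/(-14*sqrt(3) - 38) = 1/(-38 - 14*sqrt(3))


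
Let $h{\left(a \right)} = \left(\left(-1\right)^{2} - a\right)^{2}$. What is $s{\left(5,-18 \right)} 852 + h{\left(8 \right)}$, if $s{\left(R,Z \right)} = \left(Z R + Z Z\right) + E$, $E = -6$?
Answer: $194305$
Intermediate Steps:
$s{\left(R,Z \right)} = -6 + Z^{2} + R Z$ ($s{\left(R,Z \right)} = \left(Z R + Z Z\right) - 6 = \left(R Z + Z^{2}\right) - 6 = \left(Z^{2} + R Z\right) - 6 = -6 + Z^{2} + R Z$)
$h{\left(a \right)} = \left(1 - a\right)^{2}$
$s{\left(5,-18 \right)} 852 + h{\left(8 \right)} = \left(-6 + \left(-18\right)^{2} + 5 \left(-18\right)\right) 852 + \left(-1 + 8\right)^{2} = \left(-6 + 324 - 90\right) 852 + 7^{2} = 228 \cdot 852 + 49 = 194256 + 49 = 194305$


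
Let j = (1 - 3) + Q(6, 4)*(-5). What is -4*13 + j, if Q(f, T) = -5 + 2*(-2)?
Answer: -9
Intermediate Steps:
Q(f, T) = -9 (Q(f, T) = -5 - 4 = -9)
j = 43 (j = (1 - 3) - 9*(-5) = -2 + 45 = 43)
-4*13 + j = -4*13 + 43 = -52 + 43 = -9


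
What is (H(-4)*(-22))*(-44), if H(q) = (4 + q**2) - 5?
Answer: 14520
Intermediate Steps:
H(q) = -1 + q**2
(H(-4)*(-22))*(-44) = ((-1 + (-4)**2)*(-22))*(-44) = ((-1 + 16)*(-22))*(-44) = (15*(-22))*(-44) = -330*(-44) = 14520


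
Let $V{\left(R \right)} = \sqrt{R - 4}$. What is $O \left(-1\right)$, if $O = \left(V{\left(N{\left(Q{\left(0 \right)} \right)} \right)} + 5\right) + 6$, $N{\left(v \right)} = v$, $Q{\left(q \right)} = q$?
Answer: $-11 - 2 i \approx -11.0 - 2.0 i$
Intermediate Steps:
$V{\left(R \right)} = \sqrt{-4 + R}$
$O = 11 + 2 i$ ($O = \left(\sqrt{-4 + 0} + 5\right) + 6 = \left(\sqrt{-4} + 5\right) + 6 = \left(2 i + 5\right) + 6 = \left(5 + 2 i\right) + 6 = 11 + 2 i \approx 11.0 + 2.0 i$)
$O \left(-1\right) = \left(11 + 2 i\right) \left(-1\right) = -11 - 2 i$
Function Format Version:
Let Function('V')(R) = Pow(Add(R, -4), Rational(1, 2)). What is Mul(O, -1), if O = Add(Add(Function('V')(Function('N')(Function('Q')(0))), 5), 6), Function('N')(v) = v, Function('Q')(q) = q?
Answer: Add(-11, Mul(-2, I)) ≈ Add(-11.000, Mul(-2.0000, I))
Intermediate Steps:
Function('V')(R) = Pow(Add(-4, R), Rational(1, 2))
O = Add(11, Mul(2, I)) (O = Add(Add(Pow(Add(-4, 0), Rational(1, 2)), 5), 6) = Add(Add(Pow(-4, Rational(1, 2)), 5), 6) = Add(Add(Mul(2, I), 5), 6) = Add(Add(5, Mul(2, I)), 6) = Add(11, Mul(2, I)) ≈ Add(11.000, Mul(2.0000, I)))
Mul(O, -1) = Mul(Add(11, Mul(2, I)), -1) = Add(-11, Mul(-2, I))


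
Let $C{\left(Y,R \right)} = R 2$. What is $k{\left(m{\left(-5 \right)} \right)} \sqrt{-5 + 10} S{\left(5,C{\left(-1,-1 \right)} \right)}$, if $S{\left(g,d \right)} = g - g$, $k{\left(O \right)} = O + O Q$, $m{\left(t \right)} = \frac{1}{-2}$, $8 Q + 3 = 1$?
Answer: $0$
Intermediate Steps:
$Q = - \frac{1}{4}$ ($Q = - \frac{3}{8} + \frac{1}{8} \cdot 1 = - \frac{3}{8} + \frac{1}{8} = - \frac{1}{4} \approx -0.25$)
$m{\left(t \right)} = - \frac{1}{2}$
$k{\left(O \right)} = \frac{3 O}{4}$ ($k{\left(O \right)} = O + O \left(- \frac{1}{4}\right) = O - \frac{O}{4} = \frac{3 O}{4}$)
$C{\left(Y,R \right)} = 2 R$
$S{\left(g,d \right)} = 0$
$k{\left(m{\left(-5 \right)} \right)} \sqrt{-5 + 10} S{\left(5,C{\left(-1,-1 \right)} \right)} = \frac{3}{4} \left(- \frac{1}{2}\right) \sqrt{-5 + 10} \cdot 0 = - \frac{3 \sqrt{5}}{8} \cdot 0 = 0$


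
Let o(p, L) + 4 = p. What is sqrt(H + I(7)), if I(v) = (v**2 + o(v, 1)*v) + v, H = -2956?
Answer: I*sqrt(2879) ≈ 53.656*I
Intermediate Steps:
o(p, L) = -4 + p
I(v) = v + v**2 + v*(-4 + v) (I(v) = (v**2 + (-4 + v)*v) + v = (v**2 + v*(-4 + v)) + v = v + v**2 + v*(-4 + v))
sqrt(H + I(7)) = sqrt(-2956 + 7*(-3 + 2*7)) = sqrt(-2956 + 7*(-3 + 14)) = sqrt(-2956 + 7*11) = sqrt(-2956 + 77) = sqrt(-2879) = I*sqrt(2879)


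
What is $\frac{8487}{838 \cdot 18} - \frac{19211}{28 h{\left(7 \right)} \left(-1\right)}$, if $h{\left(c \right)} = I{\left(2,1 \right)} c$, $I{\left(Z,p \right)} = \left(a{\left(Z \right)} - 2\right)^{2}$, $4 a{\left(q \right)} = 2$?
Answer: $\frac{32613499}{739116} \approx 44.125$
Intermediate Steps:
$a{\left(q \right)} = \frac{1}{2}$ ($a{\left(q \right)} = \frac{1}{4} \cdot 2 = \frac{1}{2}$)
$I{\left(Z,p \right)} = \frac{9}{4}$ ($I{\left(Z,p \right)} = \left(\frac{1}{2} - 2\right)^{2} = \left(- \frac{3}{2}\right)^{2} = \frac{9}{4}$)
$h{\left(c \right)} = \frac{9 c}{4}$
$\frac{8487}{838 \cdot 18} - \frac{19211}{28 h{\left(7 \right)} \left(-1\right)} = \frac{8487}{838 \cdot 18} - \frac{19211}{28 \cdot \frac{9}{4} \cdot 7 \left(-1\right)} = \frac{8487}{15084} - \frac{19211}{28 \cdot \frac{63}{4} \left(-1\right)} = 8487 \cdot \frac{1}{15084} - \frac{19211}{441 \left(-1\right)} = \frac{943}{1676} - \frac{19211}{-441} = \frac{943}{1676} - - \frac{19211}{441} = \frac{943}{1676} + \frac{19211}{441} = \frac{32613499}{739116}$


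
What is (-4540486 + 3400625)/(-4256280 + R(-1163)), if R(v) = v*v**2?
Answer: 1139861/1577294027 ≈ 0.00072267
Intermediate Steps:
R(v) = v**3
(-4540486 + 3400625)/(-4256280 + R(-1163)) = (-4540486 + 3400625)/(-4256280 + (-1163)**3) = -1139861/(-4256280 - 1573037747) = -1139861/(-1577294027) = -1139861*(-1/1577294027) = 1139861/1577294027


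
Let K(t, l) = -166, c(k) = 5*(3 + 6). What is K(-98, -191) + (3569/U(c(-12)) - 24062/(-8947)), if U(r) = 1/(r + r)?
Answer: 2872404730/8947 ≈ 3.2105e+5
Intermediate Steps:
c(k) = 45 (c(k) = 5*9 = 45)
U(r) = 1/(2*r)
K(-98, -191) + (3569/U(c(-12)) - 24062/(-8947)) = -166 + (3569/(((½)/45)) - 24062/(-8947)) = -166 + (3569/(((½)*(1/45))) - 24062*(-1/8947)) = -166 + (3569/(1/90) + 24062/8947) = -166 + (3569*90 + 24062/8947) = -166 + (321210 + 24062/8947) = -166 + 2873889932/8947 = 2872404730/8947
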